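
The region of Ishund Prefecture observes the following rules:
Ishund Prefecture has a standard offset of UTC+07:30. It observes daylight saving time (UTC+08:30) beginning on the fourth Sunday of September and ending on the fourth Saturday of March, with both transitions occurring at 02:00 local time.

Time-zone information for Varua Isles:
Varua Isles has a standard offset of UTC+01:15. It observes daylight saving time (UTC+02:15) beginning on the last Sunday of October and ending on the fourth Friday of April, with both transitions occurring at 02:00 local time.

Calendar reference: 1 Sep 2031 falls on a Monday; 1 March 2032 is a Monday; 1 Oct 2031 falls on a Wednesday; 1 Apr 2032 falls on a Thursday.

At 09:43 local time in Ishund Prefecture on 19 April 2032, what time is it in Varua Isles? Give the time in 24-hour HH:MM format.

04:28

1 September 2031 is a Monday, so the first Sunday is September 7 and the fourth is September 28.
1 March 2032 is a Monday, so the first Saturday is March 6 and the fourth is March 27.
19 April 2032 does not fall between 28 September 2031 and 27 March 2032, so daylight saving is not in effect and Ishund Prefecture is at UTC+07:30.
09:43 Ishund Prefecture − 7h30m = 02:13 UTC.
1 October 2031 is a Wednesday, so Sundays fall on 5, 12, 19, 26; the last is October 26.
1 April 2032 is a Thursday, so the first Friday is April 2 and the fourth is April 23.
At the standard offset (UTC+01:15), 02:13 UTC + 1h15m = 03:28 Varua Isles standard time.
Daylight saving runs 26 October 2031 – 23 April 2032; the standard-time date in Varua Isles, 19 April 2032, is inside that window, so Varua Isles is at UTC+02:15.
02:13 UTC + 2h15m = 04:28 Varua Isles.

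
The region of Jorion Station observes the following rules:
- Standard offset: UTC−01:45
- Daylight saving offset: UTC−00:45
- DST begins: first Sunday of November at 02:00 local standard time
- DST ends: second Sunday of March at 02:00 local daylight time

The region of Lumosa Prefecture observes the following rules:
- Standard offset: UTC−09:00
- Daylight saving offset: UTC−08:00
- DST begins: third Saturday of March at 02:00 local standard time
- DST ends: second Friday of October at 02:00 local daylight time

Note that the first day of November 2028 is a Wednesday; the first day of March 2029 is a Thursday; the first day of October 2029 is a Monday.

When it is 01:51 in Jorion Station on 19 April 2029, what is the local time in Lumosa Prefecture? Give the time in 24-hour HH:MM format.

19:36

1 November 2028 is a Wednesday, so the first Sunday is November 5.
1 March 2029 is a Thursday, so the first Sunday is March 4 and the second is March 11.
19 April 2029 is outside the daylight-saving period (5 November 2028 – 11 March 2029), so Jorion Station is on standard time, UTC−01:45.
01:51 Jorion Station + 1h45m = 03:36 UTC.
1 March 2029 is a Thursday, so the first Saturday is March 3 and the third is March 17.
1 October 2029 is a Monday, so the first Friday is October 5 and the second is October 12.
At the standard offset (UTC−09:00), 03:36 UTC − 9h = 18:36 Lumosa Prefecture standard time (rolling into the previous day, 18 April 2029).
The standard-time date in Lumosa Prefecture, 18 April 2029, lies within the daylight-saving period (17 March – 12 October), so Lumosa Prefecture is on daylight time, UTC−08:00.
03:36 UTC − 8h = 19:36 Lumosa Prefecture (rolling into the previous day, 18 April 2029).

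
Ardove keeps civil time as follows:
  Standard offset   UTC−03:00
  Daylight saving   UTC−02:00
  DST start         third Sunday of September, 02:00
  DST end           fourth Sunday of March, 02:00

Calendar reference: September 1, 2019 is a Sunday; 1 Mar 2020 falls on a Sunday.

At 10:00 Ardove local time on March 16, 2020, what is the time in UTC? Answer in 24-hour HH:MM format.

1 September 2019 is a Sunday, so the first Sunday is September 1 and the third is September 15.
1 March 2020 is a Sunday, so the first Sunday is March 1 and the fourth is March 22.
Daylight saving runs 15 September 2019 – 22 March 2020; March 16, 2020 is inside that window, so Ardove is at UTC−02:00.
10:00 local + 2h = 12:00 UTC.

12:00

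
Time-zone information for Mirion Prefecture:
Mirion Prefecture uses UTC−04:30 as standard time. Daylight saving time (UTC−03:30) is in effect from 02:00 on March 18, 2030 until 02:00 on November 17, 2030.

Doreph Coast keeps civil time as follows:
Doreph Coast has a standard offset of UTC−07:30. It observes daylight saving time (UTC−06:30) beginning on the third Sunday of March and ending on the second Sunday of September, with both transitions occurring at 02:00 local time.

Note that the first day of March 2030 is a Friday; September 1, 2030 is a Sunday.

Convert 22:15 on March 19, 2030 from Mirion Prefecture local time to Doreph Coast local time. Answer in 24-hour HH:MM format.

19:15

Daylight saving runs 18 March – 17 November; March 19, 2030 is inside that window, so Mirion Prefecture is at UTC−03:30.
22:15 Mirion Prefecture + 3h30m = 01:45 UTC (rolling into the next day, 20 March 2030).
1 March 2030 is a Friday, so the first Sunday is March 3 and the third is March 17.
1 September 2030 is a Sunday, so the first Sunday is September 1 and the second is September 8.
At the standard offset (UTC−07:30), 01:45 UTC − 7h30m = 18:15 Doreph Coast standard time (rolling into the previous day, 19 March 2030).
The standard-time date in Doreph Coast, March 19, 2030, lies within the daylight-saving period (17 March – 8 September), so Doreph Coast is on daylight time, UTC−06:30.
01:45 UTC − 6h30m = 19:15 Doreph Coast (rolling into the previous day, 19 March 2030).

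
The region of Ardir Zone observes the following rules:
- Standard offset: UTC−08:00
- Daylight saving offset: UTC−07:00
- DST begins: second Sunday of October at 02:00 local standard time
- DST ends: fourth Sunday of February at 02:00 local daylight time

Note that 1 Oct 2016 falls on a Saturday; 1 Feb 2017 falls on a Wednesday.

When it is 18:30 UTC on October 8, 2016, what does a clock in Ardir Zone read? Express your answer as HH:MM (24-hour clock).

10:30

1 October 2016 is a Saturday, so the first Sunday is October 2 and the second is October 9.
1 February 2017 is a Wednesday, so the first Sunday is February 5 and the fourth is February 26.
At the standard offset (UTC−08:00), 18:30 UTC − 8h = 10:30 Ardir Zone standard time.
Daylight saving runs 9 October 2016 – 26 February 2017; the standard-time date in Ardir Zone, October 8, 2016, is outside that window, so Ardir Zone is on standard time at UTC−08:00.
18:30 UTC − 8h = 10:30 local.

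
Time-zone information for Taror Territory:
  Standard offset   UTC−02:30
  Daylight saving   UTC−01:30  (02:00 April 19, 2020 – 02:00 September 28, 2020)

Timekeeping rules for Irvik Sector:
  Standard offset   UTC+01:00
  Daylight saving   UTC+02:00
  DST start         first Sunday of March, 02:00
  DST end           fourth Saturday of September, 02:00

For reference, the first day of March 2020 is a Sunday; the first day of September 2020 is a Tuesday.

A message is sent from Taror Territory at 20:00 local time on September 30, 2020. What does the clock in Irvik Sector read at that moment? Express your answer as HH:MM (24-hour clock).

23:30

September 30, 2020 does not fall between 19 April and 28 September, so daylight saving is not in effect and Taror Territory is at UTC−02:30.
20:00 Taror Territory + 2h30m = 22:30 UTC.
1 March 2020 is a Sunday, so the first Sunday is March 1.
1 September 2020 is a Tuesday, so the first Saturday is September 5 and the fourth is September 26.
At the standard offset (UTC+01:00), 22:30 UTC + 1h = 23:30 Irvik Sector standard time.
Daylight saving runs 1 March – 26 September; the standard-time date in Irvik Sector, September 30, 2020, is outside that window, so Irvik Sector is on standard time at UTC+01:00.
22:30 UTC + 1h = 23:30 Irvik Sector.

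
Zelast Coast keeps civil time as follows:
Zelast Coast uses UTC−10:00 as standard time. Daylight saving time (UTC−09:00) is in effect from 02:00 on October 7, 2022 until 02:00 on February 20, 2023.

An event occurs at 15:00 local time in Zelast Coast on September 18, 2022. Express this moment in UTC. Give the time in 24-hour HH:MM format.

01:00

Daylight saving runs 7 October 2022 – 20 February 2023; September 18, 2022 is outside that window, so Zelast Coast is on standard time at UTC−10:00.
15:00 local + 10h = 01:00 UTC (rolling into the next day, 19 September 2022).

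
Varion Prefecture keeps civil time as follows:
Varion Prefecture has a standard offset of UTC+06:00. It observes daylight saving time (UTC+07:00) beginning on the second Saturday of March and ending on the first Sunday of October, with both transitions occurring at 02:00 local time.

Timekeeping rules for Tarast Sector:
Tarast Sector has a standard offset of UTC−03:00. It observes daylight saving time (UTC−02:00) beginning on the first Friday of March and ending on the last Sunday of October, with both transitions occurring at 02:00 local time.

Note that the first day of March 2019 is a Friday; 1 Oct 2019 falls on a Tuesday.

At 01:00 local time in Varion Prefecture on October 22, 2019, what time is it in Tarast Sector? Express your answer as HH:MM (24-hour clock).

1 March 2019 is a Friday, so the first Saturday is March 2 and the second is March 9.
1 October 2019 is a Tuesday, so the first Sunday is October 6.
October 22, 2019 is outside the daylight-saving period (9 March – 6 October), so Varion Prefecture is on standard time, UTC+06:00.
01:00 Varion Prefecture − 6h = 19:00 UTC (rolling into the previous day, 21 October 2019).
1 March 2019 is a Friday, so the first Friday is March 1.
1 October 2019 is a Tuesday, so Sundays fall on 6, 13, 20, 27; the last is October 27.
At the standard offset (UTC−03:00), 19:00 UTC − 3h = 16:00 Tarast Sector standard time.
Daylight saving runs 1 March – 27 October; the standard-time date in Tarast Sector, October 21, 2019, is inside that window, so Tarast Sector is at UTC−02:00.
19:00 UTC − 2h = 17:00 Tarast Sector.

17:00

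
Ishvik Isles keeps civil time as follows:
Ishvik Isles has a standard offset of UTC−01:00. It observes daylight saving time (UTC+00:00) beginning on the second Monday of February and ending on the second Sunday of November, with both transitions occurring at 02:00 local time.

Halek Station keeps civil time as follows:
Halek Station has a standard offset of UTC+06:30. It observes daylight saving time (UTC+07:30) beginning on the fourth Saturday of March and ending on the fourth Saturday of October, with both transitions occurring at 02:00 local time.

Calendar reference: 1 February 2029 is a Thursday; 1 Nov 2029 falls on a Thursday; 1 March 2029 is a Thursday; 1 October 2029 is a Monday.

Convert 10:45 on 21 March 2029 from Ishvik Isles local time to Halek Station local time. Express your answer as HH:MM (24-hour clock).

17:15

1 February 2029 is a Thursday, so the first Monday is February 5 and the second is February 12.
1 November 2029 is a Thursday, so the first Sunday is November 4 and the second is November 11.
21 March 2029 falls between 12 February and 11 November, so daylight saving is in effect and Ishvik Isles is at UTC+00:00.
10:45 Ishvik Isles − 0h = 10:45 UTC.
1 March 2029 is a Thursday, so the first Saturday is March 3 and the fourth is March 24.
1 October 2029 is a Monday, so the first Saturday is October 6 and the fourth is October 27.
At the standard offset (UTC+06:30), 10:45 UTC + 6h30m = 17:15 Halek Station standard time.
The standard-time date in Halek Station, 21 March 2029, is outside the daylight-saving period (24 March – 27 October), so Halek Station is on standard time, UTC+06:30.
10:45 UTC + 6h30m = 17:15 Halek Station.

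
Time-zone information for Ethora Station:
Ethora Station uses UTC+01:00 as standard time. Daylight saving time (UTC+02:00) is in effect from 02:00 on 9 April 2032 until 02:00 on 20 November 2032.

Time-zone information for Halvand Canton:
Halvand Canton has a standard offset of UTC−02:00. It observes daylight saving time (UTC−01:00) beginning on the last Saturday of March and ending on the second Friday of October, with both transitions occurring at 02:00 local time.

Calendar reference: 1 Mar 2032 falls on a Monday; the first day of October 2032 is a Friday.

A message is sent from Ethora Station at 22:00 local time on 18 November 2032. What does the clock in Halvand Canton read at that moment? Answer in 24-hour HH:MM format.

18:00

18 November 2032 lies within the daylight-saving period (9 April – 20 November), so Ethora Station is on daylight time, UTC+02:00.
22:00 Ethora Station − 2h = 20:00 UTC.
1 March 2032 is a Monday, so Saturdays fall on 6, 13, 20, 27; the last is March 27.
1 October 2032 is a Friday, so the first Friday is October 1 and the second is October 8.
At the standard offset (UTC−02:00), 20:00 UTC − 2h = 18:00 Halvand Canton standard time.
Daylight saving runs 27 March – 8 October; the standard-time date in Halvand Canton, 18 November 2032, is outside that window, so Halvand Canton is on standard time at UTC−02:00.
20:00 UTC − 2h = 18:00 Halvand Canton.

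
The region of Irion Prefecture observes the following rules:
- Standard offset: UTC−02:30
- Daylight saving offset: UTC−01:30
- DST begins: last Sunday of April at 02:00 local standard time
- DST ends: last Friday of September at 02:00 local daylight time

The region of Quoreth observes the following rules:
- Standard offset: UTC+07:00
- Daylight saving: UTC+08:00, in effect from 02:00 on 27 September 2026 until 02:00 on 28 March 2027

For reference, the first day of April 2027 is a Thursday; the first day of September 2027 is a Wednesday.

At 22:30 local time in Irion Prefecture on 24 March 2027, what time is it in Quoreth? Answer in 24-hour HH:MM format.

09:00

1 April 2027 is a Thursday, so Sundays fall on 4, 11, 18, 25; the last is April 25.
1 September 2027 is a Wednesday, so Fridays fall on 3, 10, 17, 24; the last is September 24.
Daylight saving runs 25 April – 24 September; 24 March 2027 is outside that window, so Irion Prefecture is on standard time at UTC−02:30.
22:30 Irion Prefecture + 2h30m = 01:00 UTC (rolling into the next day, 25 March 2027).
At the standard offset (UTC+07:00), 01:00 UTC + 7h = 08:00 Quoreth standard time.
Daylight saving runs 27 September 2026 – 28 March 2027; the standard-time date in Quoreth, 25 March 2027, is inside that window, so Quoreth is at UTC+08:00.
01:00 UTC + 8h = 09:00 Quoreth.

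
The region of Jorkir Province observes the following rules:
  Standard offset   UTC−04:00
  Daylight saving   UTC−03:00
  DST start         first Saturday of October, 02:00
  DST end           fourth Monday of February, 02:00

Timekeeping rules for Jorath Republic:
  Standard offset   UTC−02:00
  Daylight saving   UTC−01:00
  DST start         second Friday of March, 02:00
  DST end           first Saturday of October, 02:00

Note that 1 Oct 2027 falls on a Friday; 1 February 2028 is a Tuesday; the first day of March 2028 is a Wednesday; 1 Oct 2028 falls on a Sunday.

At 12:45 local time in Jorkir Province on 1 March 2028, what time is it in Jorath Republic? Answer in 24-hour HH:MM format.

1 October 2027 is a Friday, so the first Saturday is October 2.
1 February 2028 is a Tuesday, so the first Monday is February 7 and the fourth is February 28.
1 March 2028 does not fall between 2 October 2027 and 28 February 2028, so daylight saving is not in effect and Jorkir Province is at UTC−04:00.
12:45 Jorkir Province + 4h = 16:45 UTC.
1 March 2028 is a Wednesday, so the first Friday is March 3 and the second is March 10.
1 October 2028 is a Sunday, so the first Saturday is October 7.
At the standard offset (UTC−02:00), 16:45 UTC − 2h = 14:45 Jorath Republic standard time.
The standard-time date in Jorath Republic, 1 March 2028, is outside the daylight-saving period (10 March – 7 October), so Jorath Republic is on standard time, UTC−02:00.
16:45 UTC − 2h = 14:45 Jorath Republic.

14:45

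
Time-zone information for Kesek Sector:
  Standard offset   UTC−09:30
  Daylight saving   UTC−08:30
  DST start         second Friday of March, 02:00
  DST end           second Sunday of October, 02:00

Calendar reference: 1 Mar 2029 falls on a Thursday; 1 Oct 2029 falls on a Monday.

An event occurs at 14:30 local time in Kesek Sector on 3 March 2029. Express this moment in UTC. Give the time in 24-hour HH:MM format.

00:00

1 March 2029 is a Thursday, so the first Friday is March 2 and the second is March 9.
1 October 2029 is a Monday, so the first Sunday is October 7 and the second is October 14.
3 March 2029 does not fall between 9 March and 14 October, so daylight saving is not in effect and Kesek Sector is at UTC−09:30.
14:30 local + 9h30m = 00:00 UTC (rolling into the next day, 4 March 2029).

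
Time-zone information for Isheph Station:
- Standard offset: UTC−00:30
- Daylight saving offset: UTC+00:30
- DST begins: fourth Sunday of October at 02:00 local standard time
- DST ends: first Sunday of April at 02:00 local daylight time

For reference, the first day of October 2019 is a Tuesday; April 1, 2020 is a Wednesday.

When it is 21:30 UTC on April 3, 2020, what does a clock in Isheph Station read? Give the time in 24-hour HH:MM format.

22:00

1 October 2019 is a Tuesday, so the first Sunday is October 6 and the fourth is October 27.
1 April 2020 is a Wednesday, so the first Sunday is April 5.
At the standard offset (UTC−00:30), 21:30 UTC − 0h30m = 21:00 Isheph Station standard time.
The standard-time date in Isheph Station, April 3, 2020, lies within the daylight-saving period (27 October 2019 – 5 April 2020), so Isheph Station is on daylight time, UTC+00:30.
21:30 UTC + 0h30m = 22:00 local.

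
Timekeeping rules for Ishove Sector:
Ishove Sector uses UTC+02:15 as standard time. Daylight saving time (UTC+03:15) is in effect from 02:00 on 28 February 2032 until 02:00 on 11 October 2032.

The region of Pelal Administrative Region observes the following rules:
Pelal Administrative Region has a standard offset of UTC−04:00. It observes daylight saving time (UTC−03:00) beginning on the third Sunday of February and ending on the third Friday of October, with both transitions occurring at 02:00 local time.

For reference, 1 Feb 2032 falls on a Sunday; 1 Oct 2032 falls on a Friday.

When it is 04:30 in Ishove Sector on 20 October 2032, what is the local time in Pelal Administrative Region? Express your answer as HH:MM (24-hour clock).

Daylight saving runs 28 February – 11 October; 20 October 2032 is outside that window, so Ishove Sector is on standard time at UTC+02:15.
04:30 Ishove Sector − 2h15m = 02:15 UTC.
1 February 2032 is a Sunday, so the first Sunday is February 1 and the third is February 15.
1 October 2032 is a Friday, so the first Friday is October 1 and the third is October 15.
At the standard offset (UTC−04:00), 02:15 UTC − 4h = 22:15 Pelal Administrative Region standard time (rolling into the previous day, 19 October 2032).
The standard-time date in Pelal Administrative Region, 19 October 2032, does not fall between 15 February and 15 October, so daylight saving is not in effect and Pelal Administrative Region is at UTC−04:00.
02:15 UTC − 4h = 22:15 Pelal Administrative Region (rolling into the previous day, 19 October 2032).

22:15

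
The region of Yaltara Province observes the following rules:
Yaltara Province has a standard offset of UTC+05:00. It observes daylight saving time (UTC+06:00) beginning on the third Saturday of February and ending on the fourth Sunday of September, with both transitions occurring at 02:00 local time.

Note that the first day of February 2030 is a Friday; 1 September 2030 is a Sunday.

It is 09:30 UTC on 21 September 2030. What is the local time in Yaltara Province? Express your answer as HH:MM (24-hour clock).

15:30

1 February 2030 is a Friday, so the first Saturday is February 2 and the third is February 16.
1 September 2030 is a Sunday, so the first Sunday is September 1 and the fourth is September 22.
At the standard offset (UTC+05:00), 09:30 UTC + 5h = 14:30 Yaltara Province standard time.
The standard-time date in Yaltara Province, 21 September 2030, falls between 16 February and 22 September, so daylight saving is in effect and Yaltara Province is at UTC+06:00.
09:30 UTC + 6h = 15:30 local.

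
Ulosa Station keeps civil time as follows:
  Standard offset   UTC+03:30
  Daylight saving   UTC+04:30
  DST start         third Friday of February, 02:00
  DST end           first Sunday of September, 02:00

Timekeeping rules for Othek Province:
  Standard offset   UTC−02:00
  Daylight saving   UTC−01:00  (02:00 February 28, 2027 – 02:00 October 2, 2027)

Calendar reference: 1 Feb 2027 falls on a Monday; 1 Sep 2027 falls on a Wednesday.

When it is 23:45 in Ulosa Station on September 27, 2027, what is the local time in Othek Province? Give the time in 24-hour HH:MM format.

1 February 2027 is a Monday, so the first Friday is February 5 and the third is February 19.
1 September 2027 is a Wednesday, so the first Sunday is September 5.
Daylight saving runs 19 February – 5 September; September 27, 2027 is outside that window, so Ulosa Station is on standard time at UTC+03:30.
23:45 Ulosa Station − 3h30m = 20:15 UTC.
At the standard offset (UTC−02:00), 20:15 UTC − 2h = 18:15 Othek Province standard time.
Daylight saving runs 28 February – 2 October; the standard-time date in Othek Province, September 27, 2027, is inside that window, so Othek Province is at UTC−01:00.
20:15 UTC − 1h = 19:15 Othek Province.

19:15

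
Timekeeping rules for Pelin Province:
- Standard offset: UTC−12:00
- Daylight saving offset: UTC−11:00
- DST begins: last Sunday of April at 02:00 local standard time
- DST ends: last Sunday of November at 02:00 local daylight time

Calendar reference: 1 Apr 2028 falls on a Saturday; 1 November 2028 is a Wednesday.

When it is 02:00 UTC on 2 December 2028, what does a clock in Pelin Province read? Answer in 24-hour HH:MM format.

14:00

1 April 2028 is a Saturday, so Sundays fall on 2, 9, 16, 23, 30; the last is April 30.
1 November 2028 is a Wednesday, so Sundays fall on 5, 12, 19, 26; the last is November 26.
At the standard offset (UTC−12:00), 02:00 UTC − 12h = 14:00 Pelin Province standard time (rolling into the previous day, 1 December 2028).
Daylight saving runs 30 April – 26 November; the standard-time date in Pelin Province, 1 December 2028, is outside that window, so Pelin Province is on standard time at UTC−12:00.
02:00 UTC − 12h = 14:00 local (rolling into the previous day, 1 December 2028).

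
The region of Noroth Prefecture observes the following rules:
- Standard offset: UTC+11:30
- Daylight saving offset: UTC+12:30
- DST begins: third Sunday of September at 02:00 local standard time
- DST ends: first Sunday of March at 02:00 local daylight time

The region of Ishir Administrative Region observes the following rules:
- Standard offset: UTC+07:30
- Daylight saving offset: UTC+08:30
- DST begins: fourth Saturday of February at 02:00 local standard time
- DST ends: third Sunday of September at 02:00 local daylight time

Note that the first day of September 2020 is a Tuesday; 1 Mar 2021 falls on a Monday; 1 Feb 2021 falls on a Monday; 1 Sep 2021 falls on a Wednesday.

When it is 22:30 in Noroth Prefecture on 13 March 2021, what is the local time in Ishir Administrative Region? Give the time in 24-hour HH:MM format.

19:30

1 September 2020 is a Tuesday, so the first Sunday is September 6 and the third is September 20.
1 March 2021 is a Monday, so the first Sunday is March 7.
13 March 2021 does not fall between 20 September 2020 and 7 March 2021, so daylight saving is not in effect and Noroth Prefecture is at UTC+11:30.
22:30 Noroth Prefecture − 11h30m = 11:00 UTC.
1 February 2021 is a Monday, so the first Saturday is February 6 and the fourth is February 27.
1 September 2021 is a Wednesday, so the first Sunday is September 5 and the third is September 19.
At the standard offset (UTC+07:30), 11:00 UTC + 7h30m = 18:30 Ishir Administrative Region standard time.
The standard-time date in Ishir Administrative Region, 13 March 2021, falls between 27 February and 19 September, so daylight saving is in effect and Ishir Administrative Region is at UTC+08:30.
11:00 UTC + 8h30m = 19:30 Ishir Administrative Region.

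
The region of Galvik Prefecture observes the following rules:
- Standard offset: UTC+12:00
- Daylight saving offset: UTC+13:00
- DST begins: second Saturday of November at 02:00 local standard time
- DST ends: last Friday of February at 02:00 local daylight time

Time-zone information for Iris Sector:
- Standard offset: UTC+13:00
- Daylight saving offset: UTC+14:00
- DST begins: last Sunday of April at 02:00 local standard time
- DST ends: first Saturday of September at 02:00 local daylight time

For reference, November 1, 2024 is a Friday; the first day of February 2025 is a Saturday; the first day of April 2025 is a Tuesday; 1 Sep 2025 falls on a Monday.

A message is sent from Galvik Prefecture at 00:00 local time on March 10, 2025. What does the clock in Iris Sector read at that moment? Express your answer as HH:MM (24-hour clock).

1 November 2024 is a Friday, so the first Saturday is November 2 and the second is November 9.
1 February 2025 is a Saturday, so Fridays fall on 7, 14, 21, 28; the last is February 28.
Daylight saving runs 9 November 2024 – 28 February 2025; March 10, 2025 is outside that window, so Galvik Prefecture is on standard time at UTC+12:00.
00:00 Galvik Prefecture − 12h = 12:00 UTC (rolling into the previous day, 9 March 2025).
1 April 2025 is a Tuesday, so Sundays fall on 6, 13, 20, 27; the last is April 27.
1 September 2025 is a Monday, so the first Saturday is September 6.
At the standard offset (UTC+13:00), 12:00 UTC + 13h = 01:00 Iris Sector standard time (rolling into the next day, 10 March 2025).
The standard-time date in Iris Sector, March 10, 2025, does not fall between 27 April and 6 September, so daylight saving is not in effect and Iris Sector is at UTC+13:00.
12:00 UTC + 13h = 01:00 Iris Sector (rolling into the next day, 10 March 2025).

01:00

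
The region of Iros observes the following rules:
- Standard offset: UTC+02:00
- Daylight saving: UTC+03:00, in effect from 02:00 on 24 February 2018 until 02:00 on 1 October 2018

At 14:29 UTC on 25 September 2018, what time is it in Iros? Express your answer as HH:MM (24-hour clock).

At the standard offset (UTC+02:00), 14:29 UTC + 2h = 16:29 Iros standard time.
Daylight saving runs 24 February – 1 October; the standard-time date in Iros, 25 September 2018, is inside that window, so Iros is at UTC+03:00.
14:29 UTC + 3h = 17:29 local.

17:29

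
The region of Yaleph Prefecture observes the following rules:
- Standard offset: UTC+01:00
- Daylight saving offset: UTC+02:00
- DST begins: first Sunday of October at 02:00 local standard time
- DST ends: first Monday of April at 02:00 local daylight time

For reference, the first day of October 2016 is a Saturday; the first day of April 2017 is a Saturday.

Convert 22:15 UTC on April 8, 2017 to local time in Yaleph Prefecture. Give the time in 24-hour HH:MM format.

1 October 2016 is a Saturday, so the first Sunday is October 2.
1 April 2017 is a Saturday, so the first Monday is April 3.
At the standard offset (UTC+01:00), 22:15 UTC + 1h = 23:15 Yaleph Prefecture standard time.
The standard-time date in Yaleph Prefecture, April 8, 2017, is outside the daylight-saving period (2 October 2016 – 3 April 2017), so Yaleph Prefecture is on standard time, UTC+01:00.
22:15 UTC + 1h = 23:15 local.

23:15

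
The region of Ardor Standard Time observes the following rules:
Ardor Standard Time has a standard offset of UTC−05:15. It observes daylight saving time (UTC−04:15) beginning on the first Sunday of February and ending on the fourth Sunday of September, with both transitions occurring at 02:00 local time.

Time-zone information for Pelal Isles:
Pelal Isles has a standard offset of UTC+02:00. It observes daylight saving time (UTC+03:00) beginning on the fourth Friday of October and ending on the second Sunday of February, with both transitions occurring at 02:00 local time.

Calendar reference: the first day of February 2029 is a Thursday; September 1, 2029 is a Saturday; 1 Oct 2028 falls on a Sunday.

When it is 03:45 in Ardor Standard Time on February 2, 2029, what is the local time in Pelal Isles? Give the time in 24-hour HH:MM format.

1 February 2029 is a Thursday, so the first Sunday is February 4.
1 September 2029 is a Saturday, so the first Sunday is September 2 and the fourth is September 23.
Daylight saving runs 4 February – 23 September; February 2, 2029 is outside that window, so Ardor Standard Time is on standard time at UTC−05:15.
03:45 Ardor Standard Time + 5h15m = 09:00 UTC.
1 October 2028 is a Sunday, so the first Friday is October 6 and the fourth is October 27.
1 February 2029 is a Thursday, so the first Sunday is February 4 and the second is February 11.
At the standard offset (UTC+02:00), 09:00 UTC + 2h = 11:00 Pelal Isles standard time.
Daylight saving runs 27 October 2028 – 11 February 2029; the standard-time date in Pelal Isles, February 2, 2029, is inside that window, so Pelal Isles is at UTC+03:00.
09:00 UTC + 3h = 12:00 Pelal Isles.

12:00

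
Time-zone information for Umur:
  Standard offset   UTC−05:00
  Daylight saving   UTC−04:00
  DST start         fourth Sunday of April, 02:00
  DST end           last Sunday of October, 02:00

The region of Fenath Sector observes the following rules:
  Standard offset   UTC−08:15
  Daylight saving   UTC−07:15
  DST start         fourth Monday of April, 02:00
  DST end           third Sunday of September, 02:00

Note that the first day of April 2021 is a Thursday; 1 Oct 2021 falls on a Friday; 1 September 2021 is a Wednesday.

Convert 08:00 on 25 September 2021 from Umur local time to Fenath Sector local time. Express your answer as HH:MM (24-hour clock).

03:45

1 April 2021 is a Thursday, so the first Sunday is April 4 and the fourth is April 25.
1 October 2021 is a Friday, so Sundays fall on 3, 10, 17, 24, 31; the last is October 31.
Daylight saving runs 25 April – 31 October; 25 September 2021 is inside that window, so Umur is at UTC−04:00.
08:00 Umur + 4h = 12:00 UTC.
1 April 2021 is a Thursday, so the first Monday is April 5 and the fourth is April 26.
1 September 2021 is a Wednesday, so the first Sunday is September 5 and the third is September 19.
At the standard offset (UTC−08:15), 12:00 UTC − 8h15m = 03:45 Fenath Sector standard time.
Daylight saving runs 26 April – 19 September; the standard-time date in Fenath Sector, 25 September 2021, is outside that window, so Fenath Sector is on standard time at UTC−08:15.
12:00 UTC − 8h15m = 03:45 Fenath Sector.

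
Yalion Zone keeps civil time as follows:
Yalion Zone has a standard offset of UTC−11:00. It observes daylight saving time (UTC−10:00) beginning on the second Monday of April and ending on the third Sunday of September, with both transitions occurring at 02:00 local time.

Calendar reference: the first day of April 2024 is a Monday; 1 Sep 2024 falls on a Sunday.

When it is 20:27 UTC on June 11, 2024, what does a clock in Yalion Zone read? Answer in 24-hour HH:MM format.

1 April 2024 is a Monday, so the first Monday is April 1 and the second is April 8.
1 September 2024 is a Sunday, so the first Sunday is September 1 and the third is September 15.
At the standard offset (UTC−11:00), 20:27 UTC − 11h = 09:27 Yalion Zone standard time.
Daylight saving runs 8 April – 15 September; the standard-time date in Yalion Zone, June 11, 2024, is inside that window, so Yalion Zone is at UTC−10:00.
20:27 UTC − 10h = 10:27 local.

10:27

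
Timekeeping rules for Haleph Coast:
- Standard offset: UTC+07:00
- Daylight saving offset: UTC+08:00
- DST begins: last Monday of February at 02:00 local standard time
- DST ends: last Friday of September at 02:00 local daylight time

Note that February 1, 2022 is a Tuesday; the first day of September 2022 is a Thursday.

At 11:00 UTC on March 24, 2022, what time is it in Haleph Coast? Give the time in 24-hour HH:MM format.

1 February 2022 is a Tuesday, so Mondays fall on 7, 14, 21, 28; the last is February 28.
1 September 2022 is a Thursday, so Fridays fall on 2, 9, 16, 23, 30; the last is September 30.
At the standard offset (UTC+07:00), 11:00 UTC + 7h = 18:00 Haleph Coast standard time.
The standard-time date in Haleph Coast, March 24, 2022, falls between 28 February and 30 September, so daylight saving is in effect and Haleph Coast is at UTC+08:00.
11:00 UTC + 8h = 19:00 local.

19:00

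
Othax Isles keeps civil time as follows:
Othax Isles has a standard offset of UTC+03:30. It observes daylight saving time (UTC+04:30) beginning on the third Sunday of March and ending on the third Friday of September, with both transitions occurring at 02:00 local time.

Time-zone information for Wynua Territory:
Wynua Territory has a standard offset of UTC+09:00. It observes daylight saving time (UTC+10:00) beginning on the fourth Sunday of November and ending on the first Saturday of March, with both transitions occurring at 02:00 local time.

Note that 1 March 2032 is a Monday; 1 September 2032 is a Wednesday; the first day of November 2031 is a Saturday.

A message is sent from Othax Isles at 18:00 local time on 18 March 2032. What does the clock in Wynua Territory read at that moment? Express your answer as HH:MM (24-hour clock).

1 March 2032 is a Monday, so the first Sunday is March 7 and the third is March 21.
1 September 2032 is a Wednesday, so the first Friday is September 3 and the third is September 17.
18 March 2032 does not fall between 21 March and 17 September, so daylight saving is not in effect and Othax Isles is at UTC+03:30.
18:00 Othax Isles − 3h30m = 14:30 UTC.
1 November 2031 is a Saturday, so the first Sunday is November 2 and the fourth is November 23.
1 March 2032 is a Monday, so the first Saturday is March 6.
At the standard offset (UTC+09:00), 14:30 UTC + 9h = 23:30 Wynua Territory standard time.
Daylight saving runs 23 November 2031 – 6 March 2032; the standard-time date in Wynua Territory, 18 March 2032, is outside that window, so Wynua Territory is on standard time at UTC+09:00.
14:30 UTC + 9h = 23:30 Wynua Territory.

23:30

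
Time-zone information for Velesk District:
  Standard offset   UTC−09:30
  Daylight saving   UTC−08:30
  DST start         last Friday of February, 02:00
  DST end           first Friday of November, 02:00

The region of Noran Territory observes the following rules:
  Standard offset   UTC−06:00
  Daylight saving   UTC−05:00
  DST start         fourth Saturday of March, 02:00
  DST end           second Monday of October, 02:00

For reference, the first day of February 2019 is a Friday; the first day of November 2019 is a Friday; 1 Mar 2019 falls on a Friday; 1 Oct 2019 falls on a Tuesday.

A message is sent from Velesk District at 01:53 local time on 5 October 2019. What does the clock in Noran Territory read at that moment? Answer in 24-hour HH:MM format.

05:23

1 February 2019 is a Friday, so Fridays fall on 1, 8, 15, 22; the last is February 22.
1 November 2019 is a Friday, so the first Friday is November 1.
Daylight saving runs 22 February – 1 November; 5 October 2019 is inside that window, so Velesk District is at UTC−08:30.
01:53 Velesk District + 8h30m = 10:23 UTC.
1 March 2019 is a Friday, so the first Saturday is March 2 and the fourth is March 23.
1 October 2019 is a Tuesday, so the first Monday is October 7 and the second is October 14.
At the standard offset (UTC−06:00), 10:23 UTC − 6h = 04:23 Noran Territory standard time.
The standard-time date in Noran Territory, 5 October 2019, falls between 23 March and 14 October, so daylight saving is in effect and Noran Territory is at UTC−05:00.
10:23 UTC − 5h = 05:23 Noran Territory.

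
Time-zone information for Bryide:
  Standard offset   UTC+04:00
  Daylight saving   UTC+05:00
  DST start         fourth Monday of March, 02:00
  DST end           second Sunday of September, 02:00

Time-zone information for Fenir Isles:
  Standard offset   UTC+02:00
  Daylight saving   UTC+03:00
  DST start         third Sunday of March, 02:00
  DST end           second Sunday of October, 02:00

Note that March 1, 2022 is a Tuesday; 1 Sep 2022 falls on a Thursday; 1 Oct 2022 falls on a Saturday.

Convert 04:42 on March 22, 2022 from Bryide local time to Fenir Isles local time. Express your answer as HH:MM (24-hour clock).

03:42

1 March 2022 is a Tuesday, so the first Monday is March 7 and the fourth is March 28.
1 September 2022 is a Thursday, so the first Sunday is September 4 and the second is September 11.
March 22, 2022 does not fall between 28 March and 11 September, so daylight saving is not in effect and Bryide is at UTC+04:00.
04:42 Bryide − 4h = 00:42 UTC.
1 March 2022 is a Tuesday, so the first Sunday is March 6 and the third is March 20.
1 October 2022 is a Saturday, so the first Sunday is October 2 and the second is October 9.
At the standard offset (UTC+02:00), 00:42 UTC + 2h = 02:42 Fenir Isles standard time.
Daylight saving runs 20 March – 9 October; the standard-time date in Fenir Isles, March 22, 2022, is inside that window, so Fenir Isles is at UTC+03:00.
00:42 UTC + 3h = 03:42 Fenir Isles.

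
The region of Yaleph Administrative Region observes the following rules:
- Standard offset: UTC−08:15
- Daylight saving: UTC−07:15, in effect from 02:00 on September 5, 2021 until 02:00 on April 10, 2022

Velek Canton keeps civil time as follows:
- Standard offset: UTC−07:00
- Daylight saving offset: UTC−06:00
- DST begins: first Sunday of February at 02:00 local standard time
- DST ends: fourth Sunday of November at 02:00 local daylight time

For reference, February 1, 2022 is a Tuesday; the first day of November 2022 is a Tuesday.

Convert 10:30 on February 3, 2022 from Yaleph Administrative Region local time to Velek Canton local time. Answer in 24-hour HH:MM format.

10:45

February 3, 2022 lies within the daylight-saving period (5 September 2021 – 10 April 2022), so Yaleph Administrative Region is on daylight time, UTC−07:15.
10:30 Yaleph Administrative Region + 7h15m = 17:45 UTC.
1 February 2022 is a Tuesday, so the first Sunday is February 6.
1 November 2022 is a Tuesday, so the first Sunday is November 6 and the fourth is November 27.
At the standard offset (UTC−07:00), 17:45 UTC − 7h = 10:45 Velek Canton standard time.
Daylight saving runs 6 February – 27 November; the standard-time date in Velek Canton, February 3, 2022, is outside that window, so Velek Canton is on standard time at UTC−07:00.
17:45 UTC − 7h = 10:45 Velek Canton.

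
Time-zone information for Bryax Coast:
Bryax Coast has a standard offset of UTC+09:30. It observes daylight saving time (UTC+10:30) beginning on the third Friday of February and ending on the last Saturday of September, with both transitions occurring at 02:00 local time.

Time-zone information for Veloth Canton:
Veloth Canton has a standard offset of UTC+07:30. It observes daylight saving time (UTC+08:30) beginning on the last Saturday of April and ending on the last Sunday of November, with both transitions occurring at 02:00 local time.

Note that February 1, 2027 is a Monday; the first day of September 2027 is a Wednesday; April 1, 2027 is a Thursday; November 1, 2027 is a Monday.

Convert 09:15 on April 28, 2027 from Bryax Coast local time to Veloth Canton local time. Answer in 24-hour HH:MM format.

1 February 2027 is a Monday, so the first Friday is February 5 and the third is February 19.
1 September 2027 is a Wednesday, so Saturdays fall on 4, 11, 18, 25; the last is September 25.
April 28, 2027 falls between 19 February and 25 September, so daylight saving is in effect and Bryax Coast is at UTC+10:30.
09:15 Bryax Coast − 10h30m = 22:45 UTC (rolling into the previous day, 27 April 2027).
1 April 2027 is a Thursday, so Saturdays fall on 3, 10, 17, 24; the last is April 24.
1 November 2027 is a Monday, so Sundays fall on 7, 14, 21, 28; the last is November 28.
At the standard offset (UTC+07:30), 22:45 UTC + 7h30m = 06:15 Veloth Canton standard time (rolling into the next day, 28 April 2027).
The standard-time date in Veloth Canton, April 28, 2027, lies within the daylight-saving period (24 April – 28 November), so Veloth Canton is on daylight time, UTC+08:30.
22:45 UTC + 8h30m = 07:15 Veloth Canton (rolling into the next day, 28 April 2027).

07:15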